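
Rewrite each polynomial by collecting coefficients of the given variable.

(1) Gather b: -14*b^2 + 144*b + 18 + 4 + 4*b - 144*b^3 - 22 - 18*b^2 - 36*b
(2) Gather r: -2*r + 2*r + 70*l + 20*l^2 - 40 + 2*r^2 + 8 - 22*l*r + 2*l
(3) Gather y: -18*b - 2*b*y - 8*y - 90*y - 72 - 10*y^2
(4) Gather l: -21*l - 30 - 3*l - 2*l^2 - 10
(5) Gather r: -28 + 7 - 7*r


(1) = -144*b^3 - 32*b^2 + 112*b
(2) = 20*l^2 - 22*l*r + 72*l + 2*r^2 - 32
(3) = -18*b - 10*y^2 + y*(-2*b - 98) - 72
(4) = -2*l^2 - 24*l - 40
(5) = -7*r - 21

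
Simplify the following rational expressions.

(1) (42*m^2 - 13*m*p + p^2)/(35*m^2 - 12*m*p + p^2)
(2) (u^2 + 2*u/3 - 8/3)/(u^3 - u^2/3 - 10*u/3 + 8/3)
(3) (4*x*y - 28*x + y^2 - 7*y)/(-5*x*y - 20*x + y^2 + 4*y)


(1) = (-6*m + p)/(-5*m + p)
(2) = 1/(u - 1)
(3) = (-4*x*y + 28*x - y^2 + 7*y)/(5*x*y + 20*x - y^2 - 4*y)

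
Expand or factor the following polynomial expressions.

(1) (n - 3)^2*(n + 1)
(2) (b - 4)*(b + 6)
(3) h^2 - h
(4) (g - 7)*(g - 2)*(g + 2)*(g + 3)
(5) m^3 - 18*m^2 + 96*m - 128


(1) = n^3 - 5*n^2 + 3*n + 9
(2) = b^2 + 2*b - 24
(3) = h*(h - 1)
(4) = g^4 - 4*g^3 - 25*g^2 + 16*g + 84
(5) = (m - 8)^2*(m - 2)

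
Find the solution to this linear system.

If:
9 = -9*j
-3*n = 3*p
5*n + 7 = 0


Then:
j = -1
n = -7/5
p = 7/5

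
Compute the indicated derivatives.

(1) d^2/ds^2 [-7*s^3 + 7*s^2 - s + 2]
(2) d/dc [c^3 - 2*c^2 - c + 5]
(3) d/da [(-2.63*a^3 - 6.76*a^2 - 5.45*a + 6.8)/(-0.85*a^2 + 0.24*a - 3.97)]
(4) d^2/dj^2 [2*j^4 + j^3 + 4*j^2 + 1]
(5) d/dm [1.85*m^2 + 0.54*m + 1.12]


(1) = 14 - 42*s
(2) = 3*c^2 - 4*c - 1
(3) = (2.2355*a^4 - 1.2624*a^3 + 25.0684*a^2 + 65.2344*a + 20.0045)/(0.7225*a^4 - 0.408*a^3 + 6.8066*a^2 - 1.9056*a + 15.7609)
(4) = 24*j^2 + 6*j + 8
(5) = 3.7*m + 0.54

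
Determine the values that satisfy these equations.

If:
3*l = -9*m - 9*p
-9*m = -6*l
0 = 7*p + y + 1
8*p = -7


Then:
l = 7/8
m = 7/12
p = -7/8
y = 41/8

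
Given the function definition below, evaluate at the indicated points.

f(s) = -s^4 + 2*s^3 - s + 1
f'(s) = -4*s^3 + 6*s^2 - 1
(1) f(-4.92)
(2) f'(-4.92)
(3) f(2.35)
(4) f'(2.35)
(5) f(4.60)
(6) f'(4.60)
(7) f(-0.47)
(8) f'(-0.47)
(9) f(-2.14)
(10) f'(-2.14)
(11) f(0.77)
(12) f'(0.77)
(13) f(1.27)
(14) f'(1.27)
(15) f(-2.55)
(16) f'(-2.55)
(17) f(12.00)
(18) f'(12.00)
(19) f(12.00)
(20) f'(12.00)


(1) = -818.22
(2) = 620.62
(3) = -5.89
(4) = -19.78
(5) = -256.67
(6) = -263.38
(7) = 1.21
(8) = 0.74
(9) = -37.43
(10) = 65.68
(11) = 0.79
(12) = 0.73
(13) = 1.23
(14) = 0.48
(15) = -71.90
(16) = 104.34
(17) = -17291.00
(18) = -6049.00
(19) = -17291.00
(20) = -6049.00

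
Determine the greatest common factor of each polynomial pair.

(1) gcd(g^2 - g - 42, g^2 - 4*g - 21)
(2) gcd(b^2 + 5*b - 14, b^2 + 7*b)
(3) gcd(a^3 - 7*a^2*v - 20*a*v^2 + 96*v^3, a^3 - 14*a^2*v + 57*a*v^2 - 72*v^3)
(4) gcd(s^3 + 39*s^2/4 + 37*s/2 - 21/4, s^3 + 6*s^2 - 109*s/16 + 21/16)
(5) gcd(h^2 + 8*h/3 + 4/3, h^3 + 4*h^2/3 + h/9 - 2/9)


(1) = gcd((g - 7)*(g + 6), (g - 7)*(g + 3)) = g - 7
(2) = b + 7
(3) = gcd((a - 8*v)*(a - 3*v)*(a + 4*v), (a - 8*v)*(a - 3*v)^2) = a^2 - 11*a*v + 24*v^2
(4) = s^2 + 27*s/4 - 7/4
(5) = h + 2/3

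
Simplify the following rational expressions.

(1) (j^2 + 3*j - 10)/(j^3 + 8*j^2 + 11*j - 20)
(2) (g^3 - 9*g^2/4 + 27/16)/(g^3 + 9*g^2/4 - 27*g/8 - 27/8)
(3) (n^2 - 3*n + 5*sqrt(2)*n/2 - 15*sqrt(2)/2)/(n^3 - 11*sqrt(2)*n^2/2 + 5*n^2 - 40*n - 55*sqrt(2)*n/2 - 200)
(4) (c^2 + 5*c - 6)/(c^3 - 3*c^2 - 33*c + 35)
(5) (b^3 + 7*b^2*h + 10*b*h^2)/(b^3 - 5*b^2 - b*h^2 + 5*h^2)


(1) = (j - 2)/(j^2 + 3*j - 4)
(2) = (2*g - 3)/(2*g + 6)
(3) = (4*n - 12)/(4*n^2 + n*(20 - 32*sqrt(2)) - 160*sqrt(2))
(4) = (c + 6)/(c^2 - 2*c - 35)
(5) = (b^3 + 7*b^2*h + 10*b*h^2)/(b^3 - 5*b^2 - b*h^2 + 5*h^2)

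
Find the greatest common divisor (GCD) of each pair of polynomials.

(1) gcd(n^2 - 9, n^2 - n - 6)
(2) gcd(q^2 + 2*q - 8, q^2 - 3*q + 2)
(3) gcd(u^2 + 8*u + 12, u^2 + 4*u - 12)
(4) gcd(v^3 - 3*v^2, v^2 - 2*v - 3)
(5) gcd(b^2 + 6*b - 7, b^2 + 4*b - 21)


(1) = n - 3
(2) = q - 2
(3) = gcd((u + 2)*(u + 6), (u - 2)*(u + 6)) = u + 6
(4) = gcd(v^2*(v - 3), (v - 3)*(v + 1)) = v - 3
(5) = b + 7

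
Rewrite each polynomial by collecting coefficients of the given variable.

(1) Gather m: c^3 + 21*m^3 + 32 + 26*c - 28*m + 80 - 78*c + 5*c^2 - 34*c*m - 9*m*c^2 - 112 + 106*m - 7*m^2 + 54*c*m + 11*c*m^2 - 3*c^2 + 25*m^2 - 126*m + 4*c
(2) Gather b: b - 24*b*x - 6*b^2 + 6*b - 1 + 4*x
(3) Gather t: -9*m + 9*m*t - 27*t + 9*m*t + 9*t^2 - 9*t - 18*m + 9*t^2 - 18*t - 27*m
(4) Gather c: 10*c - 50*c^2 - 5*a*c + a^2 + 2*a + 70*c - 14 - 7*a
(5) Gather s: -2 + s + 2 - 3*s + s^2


(1) = c^3 + 2*c^2 - 48*c + 21*m^3 + m^2*(11*c + 18) + m*(-9*c^2 + 20*c - 48)
(2) = -6*b^2 + b*(7 - 24*x) + 4*x - 1
(3) = -54*m + 18*t^2 + t*(18*m - 54)
(4) = a^2 - 5*a - 50*c^2 + c*(80 - 5*a) - 14
(5) = s^2 - 2*s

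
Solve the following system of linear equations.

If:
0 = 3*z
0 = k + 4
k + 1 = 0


Then:
No Solution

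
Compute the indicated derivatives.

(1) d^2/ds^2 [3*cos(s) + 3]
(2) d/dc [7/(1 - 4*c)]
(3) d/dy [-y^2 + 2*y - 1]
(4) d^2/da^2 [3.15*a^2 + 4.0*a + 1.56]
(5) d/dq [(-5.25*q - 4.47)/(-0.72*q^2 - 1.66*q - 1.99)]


(1) = -3*cos(s)
(2) = 28/(4*c - 1)^2
(3) = 2 - 2*y
(4) = 6.30000000000000
(5) = (-3.78*q^2 - 6.4368*q + 3.0273)/(0.5184*q^4 + 2.3904*q^3 + 5.6212*q^2 + 6.6068*q + 3.9601)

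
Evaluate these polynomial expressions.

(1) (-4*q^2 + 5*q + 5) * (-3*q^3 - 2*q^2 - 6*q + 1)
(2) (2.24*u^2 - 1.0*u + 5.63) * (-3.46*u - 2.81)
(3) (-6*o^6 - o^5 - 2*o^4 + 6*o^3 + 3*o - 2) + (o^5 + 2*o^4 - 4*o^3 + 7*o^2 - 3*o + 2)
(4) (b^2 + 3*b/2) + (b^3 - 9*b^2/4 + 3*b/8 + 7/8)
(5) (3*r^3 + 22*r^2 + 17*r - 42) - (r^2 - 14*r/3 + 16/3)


(1) = 12*q^5 - 7*q^4 - q^3 - 44*q^2 - 25*q + 5
(2) = -7.7504*u^3 - 2.8344*u^2 - 16.6698*u - 15.8203
(3) = -6*o^6 + 2*o^3 + 7*o^2
(4) = b^3 - 5*b^2/4 + 15*b/8 + 7/8
(5) = 3*r^3 + 21*r^2 + 65*r/3 - 142/3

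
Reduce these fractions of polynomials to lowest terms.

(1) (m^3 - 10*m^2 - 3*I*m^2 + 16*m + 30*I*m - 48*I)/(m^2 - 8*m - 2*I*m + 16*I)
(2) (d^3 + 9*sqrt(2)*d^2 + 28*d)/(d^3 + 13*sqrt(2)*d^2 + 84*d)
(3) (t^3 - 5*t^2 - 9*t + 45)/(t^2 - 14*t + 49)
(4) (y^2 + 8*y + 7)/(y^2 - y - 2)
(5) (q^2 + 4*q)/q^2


(1) = (m^2 + m*(-2 - 3*I) + 6*I)/(m - 2*I)
(2) = (d + 2*sqrt(2))/(d + 6*sqrt(2))
(3) = (t^3 - 5*t^2 - 9*t + 45)/(t^2 - 14*t + 49)
(4) = (y + 7)/(y - 2)
(5) = (q + 4)/q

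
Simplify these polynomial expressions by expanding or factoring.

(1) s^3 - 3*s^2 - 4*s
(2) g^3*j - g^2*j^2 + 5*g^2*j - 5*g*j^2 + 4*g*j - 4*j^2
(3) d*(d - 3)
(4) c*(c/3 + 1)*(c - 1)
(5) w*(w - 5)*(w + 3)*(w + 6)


(1) = s*(s - 4)*(s + 1)
(2) = (g + 4)*(g - j)*(g*j + j)
(3) = d^2 - 3*d
(4) = c^3/3 + 2*c^2/3 - c
(5) = w^4 + 4*w^3 - 27*w^2 - 90*w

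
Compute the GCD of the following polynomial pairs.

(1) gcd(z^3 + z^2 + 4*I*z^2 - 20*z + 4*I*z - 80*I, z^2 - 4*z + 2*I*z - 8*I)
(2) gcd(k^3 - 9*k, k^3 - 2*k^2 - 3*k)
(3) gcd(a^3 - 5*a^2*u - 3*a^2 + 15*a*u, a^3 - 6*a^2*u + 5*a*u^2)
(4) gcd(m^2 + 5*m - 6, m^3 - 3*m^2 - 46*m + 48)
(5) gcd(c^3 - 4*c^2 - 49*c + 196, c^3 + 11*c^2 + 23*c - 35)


(1) = z - 4
(2) = gcd(k*(k - 3)*(k + 3), k*(k - 3)*(k + 1)) = k^2 - 3*k
(3) = -a^2 + 5*a*u
(4) = gcd((m - 1)*(m + 6), (m - 8)*(m - 1)*(m + 6)) = m^2 + 5*m - 6
(5) = c + 7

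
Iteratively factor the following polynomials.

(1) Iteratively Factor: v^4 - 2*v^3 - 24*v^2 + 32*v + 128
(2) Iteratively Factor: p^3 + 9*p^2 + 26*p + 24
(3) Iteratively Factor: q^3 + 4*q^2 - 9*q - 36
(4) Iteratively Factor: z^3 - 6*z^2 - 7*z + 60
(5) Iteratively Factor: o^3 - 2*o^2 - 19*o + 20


(1) = (v - 4)*(v^3 + 2*v^2 - 16*v - 32) = (v - 4)*(v + 4)*(v^2 - 2*v - 8) = (v - 4)*(v + 2)*(v + 4)*(v - 4)
(2) = (p + 4)*(p^2 + 5*p + 6) = (p + 2)*(p + 4)*(p + 3)
(3) = (q + 3)*(q^2 + q - 12) = (q - 3)*(q + 3)*(q + 4)
(4) = (z - 5)*(z^2 - z - 12) = (z - 5)*(z + 3)*(z - 4)
(5) = (o + 4)*(o^2 - 6*o + 5) = (o - 1)*(o + 4)*(o - 5)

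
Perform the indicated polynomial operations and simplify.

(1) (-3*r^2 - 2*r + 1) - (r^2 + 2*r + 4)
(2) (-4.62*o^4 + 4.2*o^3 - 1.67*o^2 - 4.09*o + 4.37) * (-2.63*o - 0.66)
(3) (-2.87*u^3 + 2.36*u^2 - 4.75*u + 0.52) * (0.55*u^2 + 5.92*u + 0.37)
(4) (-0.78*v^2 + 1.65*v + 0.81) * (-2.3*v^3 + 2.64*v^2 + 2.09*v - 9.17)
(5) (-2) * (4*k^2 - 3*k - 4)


(1) = -4*r^2 - 4*r - 3
(2) = 12.1506*o^5 - 7.9968*o^4 + 1.6201*o^3 + 11.8589*o^2 - 8.7937*o - 2.8842
(3) = -1.5785*u^5 - 15.6924*u^4 + 10.2968*u^3 - 26.9608*u^2 + 1.3209*u + 0.1924
(4) = 1.794*v^5 - 5.8542*v^4 + 0.8628*v^3 + 12.7395*v^2 - 13.4376*v - 7.4277
(5) = -8*k^2 + 6*k + 8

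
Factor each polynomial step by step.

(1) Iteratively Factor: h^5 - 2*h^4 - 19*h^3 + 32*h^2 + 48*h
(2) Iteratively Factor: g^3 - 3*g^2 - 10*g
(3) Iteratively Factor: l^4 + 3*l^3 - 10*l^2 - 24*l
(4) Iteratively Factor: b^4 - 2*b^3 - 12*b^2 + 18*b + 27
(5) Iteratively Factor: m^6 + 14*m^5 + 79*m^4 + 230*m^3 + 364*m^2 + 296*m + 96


(1) = (h + 4)*(h^4 - 6*h^3 + 5*h^2 + 12*h) = h*(h + 4)*(h^3 - 6*h^2 + 5*h + 12) = h*(h - 3)*(h + 4)*(h^2 - 3*h - 4) = h*(h - 3)*(h + 1)*(h + 4)*(h - 4)
(2) = (g + 2)*(g^2 - 5*g) = g*(g + 2)*(g - 5)
(3) = (l)*(l^3 + 3*l^2 - 10*l - 24) = l*(l + 2)*(l^2 + l - 12) = l*(l + 2)*(l + 4)*(l - 3)
(4) = (b + 3)*(b^3 - 5*b^2 + 3*b + 9) = (b - 3)*(b + 3)*(b^2 - 2*b - 3) = (b - 3)*(b + 1)*(b + 3)*(b - 3)
(5) = (m + 2)*(m^5 + 12*m^4 + 55*m^3 + 120*m^2 + 124*m + 48) = (m + 2)*(m + 3)*(m^4 + 9*m^3 + 28*m^2 + 36*m + 16) = (m + 2)^2*(m + 3)*(m^3 + 7*m^2 + 14*m + 8) = (m + 1)*(m + 2)^2*(m + 3)*(m^2 + 6*m + 8) = (m + 1)*(m + 2)^2*(m + 3)*(m + 4)*(m + 2)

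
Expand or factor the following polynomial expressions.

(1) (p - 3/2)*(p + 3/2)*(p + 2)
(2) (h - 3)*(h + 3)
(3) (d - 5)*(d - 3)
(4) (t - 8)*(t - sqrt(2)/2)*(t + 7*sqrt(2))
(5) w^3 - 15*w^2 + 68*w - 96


(1) = p^3 + 2*p^2 - 9*p/4 - 9/2
(2) = h^2 - 9
(3) = d^2 - 8*d + 15
(4) = t^3 - 8*t^2 + 13*sqrt(2)*t^2/2 - 52*sqrt(2)*t - 7*t + 56
(5) = (w - 8)*(w - 4)*(w - 3)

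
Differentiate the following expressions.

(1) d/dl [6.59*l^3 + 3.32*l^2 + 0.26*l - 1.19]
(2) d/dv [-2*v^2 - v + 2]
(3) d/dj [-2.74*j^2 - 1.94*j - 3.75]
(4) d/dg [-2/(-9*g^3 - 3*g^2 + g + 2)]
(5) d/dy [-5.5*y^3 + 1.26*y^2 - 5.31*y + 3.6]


(1) = 19.77*l^2 + 6.64*l + 0.26
(2) = -4*v - 1
(3) = -5.48*j - 1.94
(4) = 2*(-27*g^2 - 6*g + 1)/(9*g^3 + 3*g^2 - g - 2)^2
(5) = -16.5*y^2 + 2.52*y - 5.31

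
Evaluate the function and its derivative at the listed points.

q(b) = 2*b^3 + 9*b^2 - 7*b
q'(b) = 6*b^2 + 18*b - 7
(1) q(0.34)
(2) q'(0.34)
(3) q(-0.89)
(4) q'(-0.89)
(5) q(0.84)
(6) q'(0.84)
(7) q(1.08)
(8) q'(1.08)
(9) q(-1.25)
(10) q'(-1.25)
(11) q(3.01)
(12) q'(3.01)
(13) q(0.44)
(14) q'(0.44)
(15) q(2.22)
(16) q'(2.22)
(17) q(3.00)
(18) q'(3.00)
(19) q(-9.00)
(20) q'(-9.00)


(1) = -1.26
(2) = -0.19
(3) = 11.95
(4) = -18.27
(5) = 1.66
(6) = 12.35
(7) = 5.46
(8) = 19.44
(9) = 18.91
(10) = -20.12
(11) = 115.01
(12) = 101.54
(13) = -1.17
(14) = 2.08
(15) = 50.70
(16) = 62.53
(17) = 114.00
(18) = 101.00
(19) = -666.00
(20) = 317.00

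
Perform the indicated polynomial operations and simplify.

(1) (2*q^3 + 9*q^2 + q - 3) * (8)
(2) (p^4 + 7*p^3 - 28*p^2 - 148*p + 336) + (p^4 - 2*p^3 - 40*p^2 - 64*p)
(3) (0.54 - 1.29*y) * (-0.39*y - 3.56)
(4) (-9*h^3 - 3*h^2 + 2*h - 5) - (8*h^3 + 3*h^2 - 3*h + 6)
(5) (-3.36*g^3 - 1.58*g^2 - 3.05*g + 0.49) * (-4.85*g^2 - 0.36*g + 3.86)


(1) = 16*q^3 + 72*q^2 + 8*q - 24
(2) = 2*p^4 + 5*p^3 - 68*p^2 - 212*p + 336
(3) = 0.5031*y^2 + 4.3818*y - 1.9224
(4) = -17*h^3 - 6*h^2 + 5*h - 11
(5) = 16.296*g^5 + 8.8726*g^4 + 2.3917*g^3 - 7.3773*g^2 - 11.9494*g + 1.8914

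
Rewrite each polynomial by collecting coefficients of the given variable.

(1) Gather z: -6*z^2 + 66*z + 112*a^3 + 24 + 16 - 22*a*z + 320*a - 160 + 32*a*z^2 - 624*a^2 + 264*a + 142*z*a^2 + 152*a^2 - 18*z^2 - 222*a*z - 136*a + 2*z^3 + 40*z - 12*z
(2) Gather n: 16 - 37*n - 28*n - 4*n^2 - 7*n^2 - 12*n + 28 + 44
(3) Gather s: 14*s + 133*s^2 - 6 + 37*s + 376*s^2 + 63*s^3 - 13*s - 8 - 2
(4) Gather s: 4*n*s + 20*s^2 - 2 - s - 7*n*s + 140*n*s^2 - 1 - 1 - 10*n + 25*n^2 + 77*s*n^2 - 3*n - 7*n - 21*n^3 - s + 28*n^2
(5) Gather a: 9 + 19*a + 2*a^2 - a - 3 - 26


(1) = 112*a^3 - 472*a^2 + 448*a + 2*z^3 + z^2*(32*a - 24) + z*(142*a^2 - 244*a + 94) - 120
(2) = -11*n^2 - 77*n + 88
(3) = 63*s^3 + 509*s^2 + 38*s - 16
(4) = -21*n^3 + 53*n^2 - 20*n + s^2*(140*n + 20) + s*(77*n^2 - 3*n - 2) - 4
(5) = 2*a^2 + 18*a - 20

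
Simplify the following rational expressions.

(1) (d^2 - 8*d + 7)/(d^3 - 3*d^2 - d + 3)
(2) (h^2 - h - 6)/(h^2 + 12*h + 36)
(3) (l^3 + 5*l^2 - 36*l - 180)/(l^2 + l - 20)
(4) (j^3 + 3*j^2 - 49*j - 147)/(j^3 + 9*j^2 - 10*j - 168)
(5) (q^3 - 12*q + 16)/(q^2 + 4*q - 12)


(1) = (d - 7)/(d^2 - 2*d - 3)
(2) = (h^2 - h - 6)/(h^2 + 12*h + 36)
(3) = (l^2 - 36)/(l - 4)
(4) = (j^2 - 4*j - 21)/(j^2 + 2*j - 24)
(5) = (q^2 + 2*q - 8)/(q + 6)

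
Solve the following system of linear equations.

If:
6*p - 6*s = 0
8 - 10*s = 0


Then:
p = 4/5
s = 4/5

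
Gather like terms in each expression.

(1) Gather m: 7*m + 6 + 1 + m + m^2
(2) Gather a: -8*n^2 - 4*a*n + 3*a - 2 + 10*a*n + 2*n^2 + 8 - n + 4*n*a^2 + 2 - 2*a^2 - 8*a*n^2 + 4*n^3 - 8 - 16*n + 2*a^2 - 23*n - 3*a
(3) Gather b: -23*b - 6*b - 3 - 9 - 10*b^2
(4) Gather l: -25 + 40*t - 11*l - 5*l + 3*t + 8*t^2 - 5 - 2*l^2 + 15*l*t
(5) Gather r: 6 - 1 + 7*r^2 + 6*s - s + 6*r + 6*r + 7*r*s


(1) = m^2 + 8*m + 7
(2) = 4*a^2*n + a*(-8*n^2 + 6*n) + 4*n^3 - 6*n^2 - 40*n
(3) = -10*b^2 - 29*b - 12
(4) = -2*l^2 + l*(15*t - 16) + 8*t^2 + 43*t - 30
(5) = 7*r^2 + r*(7*s + 12) + 5*s + 5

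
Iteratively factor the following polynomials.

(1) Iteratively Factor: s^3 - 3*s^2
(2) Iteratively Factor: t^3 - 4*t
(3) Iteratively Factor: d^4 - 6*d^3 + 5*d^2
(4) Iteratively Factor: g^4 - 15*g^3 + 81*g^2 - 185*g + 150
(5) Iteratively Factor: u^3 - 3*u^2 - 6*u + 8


(1) = (s)*(s^2 - 3*s) = s*(s - 3)*(s)
(2) = (t + 2)*(t^2 - 2*t) = (t - 2)*(t + 2)*(t)
(3) = (d - 1)*(d^3 - 5*d^2) = (d - 5)*(d - 1)*(d^2) = d*(d - 5)*(d - 1)*(d)
(4) = (g - 3)*(g^3 - 12*g^2 + 45*g - 50) = (g - 3)*(g - 2)*(g^2 - 10*g + 25) = (g - 5)*(g - 3)*(g - 2)*(g - 5)
(5) = (u + 2)*(u^2 - 5*u + 4) = (u - 4)*(u + 2)*(u - 1)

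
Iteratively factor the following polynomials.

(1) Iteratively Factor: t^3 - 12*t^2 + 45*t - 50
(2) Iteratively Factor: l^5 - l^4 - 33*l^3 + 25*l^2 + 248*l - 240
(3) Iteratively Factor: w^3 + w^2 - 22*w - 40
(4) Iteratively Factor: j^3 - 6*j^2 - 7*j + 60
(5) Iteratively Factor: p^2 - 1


(1) = (t - 5)*(t^2 - 7*t + 10) = (t - 5)*(t - 2)*(t - 5)
(2) = (l + 4)*(l^4 - 5*l^3 - 13*l^2 + 77*l - 60) = (l - 5)*(l + 4)*(l^3 - 13*l + 12) = (l - 5)*(l - 3)*(l + 4)*(l^2 + 3*l - 4) = (l - 5)*(l - 3)*(l - 1)*(l + 4)*(l + 4)
(3) = (w + 4)*(w^2 - 3*w - 10) = (w - 5)*(w + 4)*(w + 2)
(4) = (j + 3)*(j^2 - 9*j + 20) = (j - 4)*(j + 3)*(j - 5)
(5) = (p + 1)*(p - 1)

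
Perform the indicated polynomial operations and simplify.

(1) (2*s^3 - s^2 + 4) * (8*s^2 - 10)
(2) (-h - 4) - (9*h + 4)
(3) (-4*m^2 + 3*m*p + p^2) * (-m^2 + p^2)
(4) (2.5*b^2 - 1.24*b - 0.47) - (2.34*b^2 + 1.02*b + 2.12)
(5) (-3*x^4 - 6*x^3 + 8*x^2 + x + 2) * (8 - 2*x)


(1) = 16*s^5 - 8*s^4 - 20*s^3 + 42*s^2 - 40
(2) = -10*h - 8
(3) = 4*m^4 - 3*m^3*p - 5*m^2*p^2 + 3*m*p^3 + p^4
(4) = 0.16*b^2 - 2.26*b - 2.59
(5) = 6*x^5 - 12*x^4 - 64*x^3 + 62*x^2 + 4*x + 16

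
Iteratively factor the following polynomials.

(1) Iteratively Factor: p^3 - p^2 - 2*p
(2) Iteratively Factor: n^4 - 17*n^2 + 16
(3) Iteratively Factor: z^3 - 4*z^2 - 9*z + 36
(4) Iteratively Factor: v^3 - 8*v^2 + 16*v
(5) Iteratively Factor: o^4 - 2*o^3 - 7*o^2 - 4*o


(1) = (p)*(p^2 - p - 2) = p*(p - 2)*(p + 1)
(2) = (n - 4)*(n^3 + 4*n^2 - n - 4) = (n - 4)*(n - 1)*(n^2 + 5*n + 4) = (n - 4)*(n - 1)*(n + 4)*(n + 1)
(3) = (z - 3)*(z^2 - z - 12) = (z - 4)*(z - 3)*(z + 3)
(4) = (v - 4)*(v^2 - 4*v) = (v - 4)^2*(v)
(5) = (o)*(o^3 - 2*o^2 - 7*o - 4) = o*(o - 4)*(o^2 + 2*o + 1) = o*(o - 4)*(o + 1)*(o + 1)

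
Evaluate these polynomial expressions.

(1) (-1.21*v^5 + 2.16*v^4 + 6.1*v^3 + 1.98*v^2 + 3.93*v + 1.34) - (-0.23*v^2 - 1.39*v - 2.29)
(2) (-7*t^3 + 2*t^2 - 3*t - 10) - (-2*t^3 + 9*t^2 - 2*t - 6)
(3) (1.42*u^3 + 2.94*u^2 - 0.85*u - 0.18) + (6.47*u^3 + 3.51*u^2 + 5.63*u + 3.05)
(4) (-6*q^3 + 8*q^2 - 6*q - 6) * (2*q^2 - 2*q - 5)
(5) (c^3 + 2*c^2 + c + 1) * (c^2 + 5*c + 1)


(1) = -1.21*v^5 + 2.16*v^4 + 6.1*v^3 + 2.21*v^2 + 5.32*v + 3.63
(2) = -5*t^3 - 7*t^2 - t - 4
(3) = 7.89*u^3 + 6.45*u^2 + 4.78*u + 2.87
(4) = -12*q^5 + 28*q^4 + 2*q^3 - 40*q^2 + 42*q + 30
(5) = c^5 + 7*c^4 + 12*c^3 + 8*c^2 + 6*c + 1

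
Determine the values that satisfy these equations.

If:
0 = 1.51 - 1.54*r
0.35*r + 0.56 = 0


Then:
No Solution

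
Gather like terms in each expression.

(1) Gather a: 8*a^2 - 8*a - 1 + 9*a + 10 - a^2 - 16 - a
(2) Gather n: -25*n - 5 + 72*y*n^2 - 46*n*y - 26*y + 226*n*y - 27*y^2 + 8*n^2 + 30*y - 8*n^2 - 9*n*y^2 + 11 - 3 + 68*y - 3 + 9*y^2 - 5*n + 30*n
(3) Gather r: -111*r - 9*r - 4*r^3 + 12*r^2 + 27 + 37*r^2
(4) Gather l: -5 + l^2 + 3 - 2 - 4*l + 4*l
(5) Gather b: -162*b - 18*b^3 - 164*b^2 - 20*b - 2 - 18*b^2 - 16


(1) = 7*a^2 - 7
(2) = 72*n^2*y + n*(-9*y^2 + 180*y) - 18*y^2 + 72*y
(3) = -4*r^3 + 49*r^2 - 120*r + 27
(4) = l^2 - 4
(5) = -18*b^3 - 182*b^2 - 182*b - 18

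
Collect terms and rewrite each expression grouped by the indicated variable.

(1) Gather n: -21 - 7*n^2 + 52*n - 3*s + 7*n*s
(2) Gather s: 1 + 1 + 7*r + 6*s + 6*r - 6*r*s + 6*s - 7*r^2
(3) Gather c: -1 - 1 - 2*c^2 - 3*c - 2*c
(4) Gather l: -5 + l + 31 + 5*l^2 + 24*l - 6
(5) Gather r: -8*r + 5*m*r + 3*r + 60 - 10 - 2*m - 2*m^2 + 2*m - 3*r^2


(1) = -7*n^2 + n*(7*s + 52) - 3*s - 21
(2) = -7*r^2 + 13*r + s*(12 - 6*r) + 2
(3) = -2*c^2 - 5*c - 2
(4) = 5*l^2 + 25*l + 20
(5) = -2*m^2 - 3*r^2 + r*(5*m - 5) + 50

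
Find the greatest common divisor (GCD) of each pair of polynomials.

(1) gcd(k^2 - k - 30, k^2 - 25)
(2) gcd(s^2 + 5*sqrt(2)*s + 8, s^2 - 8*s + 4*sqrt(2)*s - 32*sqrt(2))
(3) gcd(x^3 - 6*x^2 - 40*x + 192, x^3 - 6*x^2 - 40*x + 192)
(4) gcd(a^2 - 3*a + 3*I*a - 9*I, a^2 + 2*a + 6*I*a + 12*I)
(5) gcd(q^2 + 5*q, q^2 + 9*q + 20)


(1) = gcd((k - 6)*(k + 5), (k - 5)*(k + 5)) = k + 5
(2) = gcd((s + sqrt(2))*(s + 4*sqrt(2)), (s - 8)*(s + 4*sqrt(2))) = s + 4*sqrt(2)
(3) = x^3 - 6*x^2 - 40*x + 192
(4) = 1
(5) = gcd(q*(q + 5), (q + 4)*(q + 5)) = q + 5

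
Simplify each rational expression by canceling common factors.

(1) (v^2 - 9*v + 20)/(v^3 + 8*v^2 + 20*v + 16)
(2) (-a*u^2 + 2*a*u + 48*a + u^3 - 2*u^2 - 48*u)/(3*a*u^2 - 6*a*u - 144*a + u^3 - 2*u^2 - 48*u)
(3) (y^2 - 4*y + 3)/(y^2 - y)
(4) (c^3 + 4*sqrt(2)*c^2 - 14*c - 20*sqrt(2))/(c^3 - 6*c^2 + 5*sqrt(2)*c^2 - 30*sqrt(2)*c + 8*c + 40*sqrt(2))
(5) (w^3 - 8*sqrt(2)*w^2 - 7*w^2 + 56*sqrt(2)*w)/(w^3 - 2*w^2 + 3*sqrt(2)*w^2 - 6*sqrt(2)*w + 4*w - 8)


(1) = (v^2 - 9*v + 20)/(v^3 + 8*v^2 + 20*v + 16)
(2) = (-a + u)/(3*a + u)
(3) = (y - 3)/y
(4) = (c^2 - sqrt(2)*c - 4)/(c^2 - 6*c + 8)
(5) = (w^3 + w^2*(-8*sqrt(2) - 7) + 56*sqrt(2)*w)/(w^3 + w^2*(-2 + 3*sqrt(2)) + w*(4 - 6*sqrt(2)) - 8)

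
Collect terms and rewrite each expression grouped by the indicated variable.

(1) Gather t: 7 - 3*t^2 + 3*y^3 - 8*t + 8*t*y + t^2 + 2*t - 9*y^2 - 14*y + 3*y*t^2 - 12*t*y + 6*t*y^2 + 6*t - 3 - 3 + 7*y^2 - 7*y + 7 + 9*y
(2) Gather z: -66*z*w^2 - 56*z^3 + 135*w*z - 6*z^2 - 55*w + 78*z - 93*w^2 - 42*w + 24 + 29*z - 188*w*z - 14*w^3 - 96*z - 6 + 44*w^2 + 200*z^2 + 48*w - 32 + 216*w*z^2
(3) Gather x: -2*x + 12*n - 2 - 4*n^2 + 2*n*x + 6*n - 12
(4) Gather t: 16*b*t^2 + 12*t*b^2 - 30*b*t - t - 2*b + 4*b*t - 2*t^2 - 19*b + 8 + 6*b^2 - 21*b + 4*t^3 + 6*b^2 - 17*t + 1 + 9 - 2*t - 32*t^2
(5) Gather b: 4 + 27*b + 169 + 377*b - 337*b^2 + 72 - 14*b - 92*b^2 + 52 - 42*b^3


(1) = t^2*(3*y - 2) + t*(6*y^2 - 4*y) + 3*y^3 - 2*y^2 - 12*y + 8
(2) = -14*w^3 - 49*w^2 - 49*w - 56*z^3 + z^2*(216*w + 194) + z*(-66*w^2 - 53*w + 11) - 14
(3) = -4*n^2 + 18*n + x*(2*n - 2) - 14
(4) = 12*b^2 - 42*b + 4*t^3 + t^2*(16*b - 34) + t*(12*b^2 - 26*b - 20) + 18
(5) = -42*b^3 - 429*b^2 + 390*b + 297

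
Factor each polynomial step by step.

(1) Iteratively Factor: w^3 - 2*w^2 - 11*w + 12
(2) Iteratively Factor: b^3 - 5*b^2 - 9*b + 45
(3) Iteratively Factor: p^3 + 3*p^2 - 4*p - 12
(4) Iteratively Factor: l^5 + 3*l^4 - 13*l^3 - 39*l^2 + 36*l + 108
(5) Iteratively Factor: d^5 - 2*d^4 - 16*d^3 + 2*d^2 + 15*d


(1) = (w - 1)*(w^2 - w - 12) = (w - 1)*(w + 3)*(w - 4)
(2) = (b - 3)*(b^2 - 2*b - 15) = (b - 5)*(b - 3)*(b + 3)
(3) = (p - 2)*(p^2 + 5*p + 6) = (p - 2)*(p + 2)*(p + 3)
(4) = (l + 2)*(l^4 + l^3 - 15*l^2 - 9*l + 54) = (l + 2)*(l + 3)*(l^3 - 2*l^2 - 9*l + 18) = (l + 2)*(l + 3)^2*(l^2 - 5*l + 6) = (l - 3)*(l + 2)*(l + 3)^2*(l - 2)
(5) = (d - 1)*(d^4 - d^3 - 17*d^2 - 15*d) = (d - 5)*(d - 1)*(d^3 + 4*d^2 + 3*d) = (d - 5)*(d - 1)*(d + 3)*(d^2 + d) = d*(d - 5)*(d - 1)*(d + 3)*(d + 1)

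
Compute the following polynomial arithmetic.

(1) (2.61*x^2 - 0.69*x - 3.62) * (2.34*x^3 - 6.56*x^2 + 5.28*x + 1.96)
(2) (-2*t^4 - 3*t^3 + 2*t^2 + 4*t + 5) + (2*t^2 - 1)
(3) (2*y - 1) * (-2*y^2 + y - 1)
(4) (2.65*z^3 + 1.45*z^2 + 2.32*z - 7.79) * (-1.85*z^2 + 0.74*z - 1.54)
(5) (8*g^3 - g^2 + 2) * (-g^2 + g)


(1) = 6.1074*x^5 - 18.7362*x^4 + 9.8364*x^3 + 25.2196*x^2 - 20.466*x - 7.0952
(2) = -2*t^4 - 3*t^3 + 4*t^2 + 4*t + 4
(3) = -4*y^3 + 4*y^2 - 3*y + 1
(4) = -4.9025*z^5 - 0.7215*z^4 - 7.3*z^3 + 13.8953*z^2 - 9.3374*z + 11.9966
(5) = -8*g^5 + 9*g^4 - g^3 - 2*g^2 + 2*g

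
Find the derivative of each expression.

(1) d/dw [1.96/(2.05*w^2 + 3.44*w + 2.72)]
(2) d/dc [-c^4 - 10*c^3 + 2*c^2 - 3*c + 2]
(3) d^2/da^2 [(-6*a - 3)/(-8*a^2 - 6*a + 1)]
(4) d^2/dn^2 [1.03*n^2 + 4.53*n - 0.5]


(1) = (-8.036*w - 6.7424)/(2.05*w^2 + 3.44*w + 2.72)^2
(2) = -4*c^3 - 30*c^2 + 4*c - 3
(3) = 24*((2*a + 1)*(8*a + 3)^2 - (12*a + 5)*(8*a^2 + 6*a - 1))/(8*a^2 + 6*a - 1)^3
(4) = 2.06000000000000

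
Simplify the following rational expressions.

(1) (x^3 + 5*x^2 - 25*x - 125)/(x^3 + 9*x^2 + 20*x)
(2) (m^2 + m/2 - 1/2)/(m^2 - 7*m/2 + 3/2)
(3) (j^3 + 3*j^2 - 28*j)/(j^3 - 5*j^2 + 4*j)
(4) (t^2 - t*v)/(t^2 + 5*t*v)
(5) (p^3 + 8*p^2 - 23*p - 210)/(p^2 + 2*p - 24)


(1) = (x^2 - 25)/(x^2 + 4*x)
(2) = (m + 1)/(m - 3)
(3) = (j + 7)/(j - 1)
(4) = (t - v)/(t + 5*v)
(5) = (p^2 + 2*p - 35)/(p - 4)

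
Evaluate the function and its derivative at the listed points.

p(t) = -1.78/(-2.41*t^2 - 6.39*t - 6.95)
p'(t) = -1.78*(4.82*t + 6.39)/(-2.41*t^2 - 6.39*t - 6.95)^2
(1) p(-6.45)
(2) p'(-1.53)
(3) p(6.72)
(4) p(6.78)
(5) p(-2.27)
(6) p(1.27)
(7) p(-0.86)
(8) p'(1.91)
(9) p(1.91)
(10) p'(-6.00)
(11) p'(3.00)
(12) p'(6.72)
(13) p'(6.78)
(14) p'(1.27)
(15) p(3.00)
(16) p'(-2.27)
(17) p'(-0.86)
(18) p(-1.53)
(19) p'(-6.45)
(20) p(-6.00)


(1) = 0.03
(2) = 0.22
(3) = 0.01
(4) = 0.01
(5) = 0.37
(6) = 0.09
(7) = 0.55
(8) = -0.04
(9) = 0.06
(10) = 0.01
(11) = -0.02
(12) = -0.00
(13) = -0.00
(14) = -0.06
(15) = 0.04
(16) = 0.34
(17) = -0.38
(18) = 0.63
(19) = 0.01
(20) = 0.03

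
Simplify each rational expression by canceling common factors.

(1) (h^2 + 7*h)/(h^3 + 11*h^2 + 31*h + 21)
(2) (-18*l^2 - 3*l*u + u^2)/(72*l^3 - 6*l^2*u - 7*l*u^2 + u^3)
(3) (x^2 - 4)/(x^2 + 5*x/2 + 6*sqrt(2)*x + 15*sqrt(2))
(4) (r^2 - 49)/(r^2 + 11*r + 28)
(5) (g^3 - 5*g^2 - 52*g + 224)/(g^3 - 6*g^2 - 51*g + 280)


(1) = h/(h^2 + 4*h + 3)
(2) = 1/(-4*l + u)
(3) = (2*x^2 - 8)/(2*x^2 + x*(5 + 12*sqrt(2)) + 30*sqrt(2))
(4) = (r - 7)/(r + 4)
(5) = (g - 4)/(g - 5)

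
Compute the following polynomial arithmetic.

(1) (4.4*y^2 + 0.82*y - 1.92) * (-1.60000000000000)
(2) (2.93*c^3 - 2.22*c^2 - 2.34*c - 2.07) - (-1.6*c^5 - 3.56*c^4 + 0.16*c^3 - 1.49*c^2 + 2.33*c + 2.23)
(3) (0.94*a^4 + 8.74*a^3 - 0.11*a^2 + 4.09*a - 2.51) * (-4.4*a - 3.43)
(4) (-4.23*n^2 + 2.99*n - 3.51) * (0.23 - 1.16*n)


(1) = -7.04*y^2 - 1.312*y + 3.072
(2) = 1.6*c^5 + 3.56*c^4 + 2.77*c^3 - 0.73*c^2 - 4.67*c - 4.3
(3) = -4.136*a^5 - 41.6802*a^4 - 29.4942*a^3 - 17.6187*a^2 - 2.9847*a + 8.6093
(4) = 4.9068*n^3 - 4.4413*n^2 + 4.7593*n - 0.8073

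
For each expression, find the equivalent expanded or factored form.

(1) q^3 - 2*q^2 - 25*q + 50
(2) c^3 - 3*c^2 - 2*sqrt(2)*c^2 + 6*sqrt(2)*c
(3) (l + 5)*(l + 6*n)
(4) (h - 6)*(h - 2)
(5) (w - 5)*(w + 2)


(1) = (q - 5)*(q - 2)*(q + 5)
(2) = c*(c - 3)*(c - 2*sqrt(2))
(3) = l^2 + 6*l*n + 5*l + 30*n
(4) = h^2 - 8*h + 12
(5) = w^2 - 3*w - 10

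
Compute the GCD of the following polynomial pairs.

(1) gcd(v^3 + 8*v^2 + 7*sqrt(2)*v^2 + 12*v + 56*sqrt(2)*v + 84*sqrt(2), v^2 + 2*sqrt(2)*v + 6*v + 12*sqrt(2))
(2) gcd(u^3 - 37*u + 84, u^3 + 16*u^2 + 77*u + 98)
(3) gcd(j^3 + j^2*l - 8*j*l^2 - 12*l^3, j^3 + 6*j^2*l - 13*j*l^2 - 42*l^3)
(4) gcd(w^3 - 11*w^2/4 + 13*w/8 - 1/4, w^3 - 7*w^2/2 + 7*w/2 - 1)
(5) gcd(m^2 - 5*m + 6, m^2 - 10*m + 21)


(1) = gcd((v + 2)*(v + 6)*(v + 7*sqrt(2)), (v + 6)*(v + 2*sqrt(2))) = v + 6
(2) = gcd((u - 4)*(u - 3)*(u + 7), (u + 2)*(u + 7)^2) = u + 7
(3) = gcd((j - 3*l)*(j + 2*l)^2, (j - 3*l)*(j + 2*l)*(j + 7*l)) = j^2 - j*l - 6*l^2
(4) = w^2 - 5*w/2 + 1
(5) = gcd((m - 3)*(m - 2), (m - 7)*(m - 3)) = m - 3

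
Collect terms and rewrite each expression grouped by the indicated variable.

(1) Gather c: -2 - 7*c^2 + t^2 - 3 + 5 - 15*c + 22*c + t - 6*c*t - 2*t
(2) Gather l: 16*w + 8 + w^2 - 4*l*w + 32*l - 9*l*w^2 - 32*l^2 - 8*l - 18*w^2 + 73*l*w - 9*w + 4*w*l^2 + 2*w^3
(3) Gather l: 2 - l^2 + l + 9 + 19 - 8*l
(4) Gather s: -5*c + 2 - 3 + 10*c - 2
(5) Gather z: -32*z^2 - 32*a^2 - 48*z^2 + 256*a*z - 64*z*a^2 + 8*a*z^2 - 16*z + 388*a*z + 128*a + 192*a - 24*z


(1) = -7*c^2 + c*(7 - 6*t) + t^2 - t
(2) = l^2*(4*w - 32) + l*(-9*w^2 + 69*w + 24) + 2*w^3 - 17*w^2 + 7*w + 8
(3) = -l^2 - 7*l + 30
(4) = 5*c - 3
(5) = -32*a^2 + 320*a + z^2*(8*a - 80) + z*(-64*a^2 + 644*a - 40)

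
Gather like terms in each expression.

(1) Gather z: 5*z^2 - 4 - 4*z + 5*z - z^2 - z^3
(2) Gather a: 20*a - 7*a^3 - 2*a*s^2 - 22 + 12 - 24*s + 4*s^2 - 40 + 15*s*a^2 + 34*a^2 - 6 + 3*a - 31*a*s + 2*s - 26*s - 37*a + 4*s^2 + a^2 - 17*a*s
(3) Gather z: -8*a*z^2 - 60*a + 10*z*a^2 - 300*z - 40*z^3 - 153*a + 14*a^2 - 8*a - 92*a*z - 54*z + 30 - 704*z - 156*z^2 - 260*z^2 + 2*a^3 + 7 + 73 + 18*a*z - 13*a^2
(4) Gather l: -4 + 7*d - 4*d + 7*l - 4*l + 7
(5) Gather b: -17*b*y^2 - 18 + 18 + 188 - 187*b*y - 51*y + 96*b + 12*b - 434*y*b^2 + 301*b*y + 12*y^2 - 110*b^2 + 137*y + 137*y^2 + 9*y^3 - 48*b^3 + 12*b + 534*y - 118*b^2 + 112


(1) = -z^3 + 4*z^2 + z - 4
(2) = -7*a^3 + a^2*(15*s + 35) + a*(-2*s^2 - 48*s - 14) + 8*s^2 - 48*s - 56
(3) = 2*a^3 + a^2 - 221*a - 40*z^3 + z^2*(-8*a - 416) + z*(10*a^2 - 74*a - 1058) + 110
(4) = 3*d + 3*l + 3
(5) = -48*b^3 + b^2*(-434*y - 228) + b*(-17*y^2 + 114*y + 120) + 9*y^3 + 149*y^2 + 620*y + 300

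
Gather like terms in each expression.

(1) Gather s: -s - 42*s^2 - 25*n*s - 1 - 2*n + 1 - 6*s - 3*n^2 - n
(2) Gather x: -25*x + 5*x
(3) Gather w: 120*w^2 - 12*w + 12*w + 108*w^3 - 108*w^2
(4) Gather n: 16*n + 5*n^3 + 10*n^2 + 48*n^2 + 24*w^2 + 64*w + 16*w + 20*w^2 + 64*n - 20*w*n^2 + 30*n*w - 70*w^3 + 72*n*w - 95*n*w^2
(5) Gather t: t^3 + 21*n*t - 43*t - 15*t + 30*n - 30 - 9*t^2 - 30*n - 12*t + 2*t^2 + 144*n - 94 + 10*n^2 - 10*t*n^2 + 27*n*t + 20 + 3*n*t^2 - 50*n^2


(1) = -3*n^2 - 3*n - 42*s^2 + s*(-25*n - 7)
(2) = -20*x
(3) = 108*w^3 + 12*w^2
(4) = 5*n^3 + n^2*(58 - 20*w) + n*(-95*w^2 + 102*w + 80) - 70*w^3 + 44*w^2 + 80*w
(5) = -40*n^2 + 144*n + t^3 + t^2*(3*n - 7) + t*(-10*n^2 + 48*n - 70) - 104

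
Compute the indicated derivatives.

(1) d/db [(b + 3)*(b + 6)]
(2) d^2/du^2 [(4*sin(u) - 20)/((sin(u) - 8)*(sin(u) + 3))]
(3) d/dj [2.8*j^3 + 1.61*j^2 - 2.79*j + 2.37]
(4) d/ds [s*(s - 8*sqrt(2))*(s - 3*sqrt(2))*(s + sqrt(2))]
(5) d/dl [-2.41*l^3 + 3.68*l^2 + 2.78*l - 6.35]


(1) = 2*b + 9
(2) = 4*(-sin(u)^5 + 15*sin(u)^4 - 217*sin(u)^3 + 695*sin(u)^2 - 882*sin(u) - 730)/((sin(u) - 8)^3*(sin(u) + 3)^3)
(3) = 8.4*j^2 + 3.22*j - 2.79
(4) = 4*s^3 - 30*sqrt(2)*s^2 + 52*s + 48*sqrt(2)
(5) = -7.23*l^2 + 7.36*l + 2.78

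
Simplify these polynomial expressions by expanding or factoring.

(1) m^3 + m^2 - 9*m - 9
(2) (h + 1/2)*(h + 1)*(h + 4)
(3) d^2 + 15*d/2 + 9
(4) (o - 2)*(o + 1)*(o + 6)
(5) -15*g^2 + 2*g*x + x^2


(1) = (m - 3)*(m + 1)*(m + 3)
(2) = h^3 + 11*h^2/2 + 13*h/2 + 2
(3) = (d + 3/2)*(d + 6)
(4) = o^3 + 5*o^2 - 8*o - 12
(5) = (-3*g + x)*(5*g + x)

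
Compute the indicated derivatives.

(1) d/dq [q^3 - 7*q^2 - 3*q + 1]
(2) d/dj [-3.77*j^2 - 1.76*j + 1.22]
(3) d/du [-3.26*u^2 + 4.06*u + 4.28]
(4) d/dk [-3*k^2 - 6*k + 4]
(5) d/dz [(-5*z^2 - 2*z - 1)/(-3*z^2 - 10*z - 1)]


(1) = 3*q^2 - 14*q - 3
(2) = -7.54*j - 1.76
(3) = 4.06 - 6.52*u
(4) = -6*k - 6
(5) = 4*(11*z^2 + z - 2)/(9*z^4 + 60*z^3 + 106*z^2 + 20*z + 1)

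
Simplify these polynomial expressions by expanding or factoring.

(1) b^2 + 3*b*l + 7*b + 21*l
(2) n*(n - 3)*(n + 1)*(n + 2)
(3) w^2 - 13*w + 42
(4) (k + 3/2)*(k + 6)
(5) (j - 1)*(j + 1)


(1) = (b + 7)*(b + 3*l)
(2) = n^4 - 7*n^2 - 6*n
(3) = (w - 7)*(w - 6)
(4) = k^2 + 15*k/2 + 9
(5) = j^2 - 1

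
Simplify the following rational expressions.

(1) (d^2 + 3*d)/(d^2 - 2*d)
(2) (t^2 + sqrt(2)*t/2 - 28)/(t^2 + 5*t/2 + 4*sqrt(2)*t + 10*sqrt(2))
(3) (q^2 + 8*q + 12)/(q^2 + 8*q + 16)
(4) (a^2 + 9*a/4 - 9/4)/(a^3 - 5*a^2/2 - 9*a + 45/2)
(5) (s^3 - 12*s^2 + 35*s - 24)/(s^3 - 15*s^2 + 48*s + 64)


(1) = (d + 3)/(d - 2)
(2) = (4*t - 14*sqrt(2))/(4*t + 10)
(3) = (q^2 + 8*q + 12)/(q^2 + 8*q + 16)
(4) = (4*a - 3)/(4*a^2 - 22*a + 30)
(5) = (s^2 - 4*s + 3)/(s^2 - 7*s - 8)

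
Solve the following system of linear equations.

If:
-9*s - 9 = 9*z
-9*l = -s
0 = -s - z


Then:
No Solution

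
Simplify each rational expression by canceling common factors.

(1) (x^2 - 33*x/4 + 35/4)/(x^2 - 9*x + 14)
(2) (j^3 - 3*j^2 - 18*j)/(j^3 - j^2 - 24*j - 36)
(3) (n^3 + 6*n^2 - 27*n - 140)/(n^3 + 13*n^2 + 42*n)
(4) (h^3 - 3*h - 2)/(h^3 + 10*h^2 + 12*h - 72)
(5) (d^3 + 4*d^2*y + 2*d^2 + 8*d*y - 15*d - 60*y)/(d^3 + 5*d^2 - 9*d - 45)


(1) = (4*x - 5)/(4*x - 8)
(2) = j/(j + 2)
(3) = (n^2 - n - 20)/(n^2 + 6*n)
(4) = (h^2 + 2*h + 1)/(h^2 + 12*h + 36)
(5) = (d + 4*y)/(d + 3)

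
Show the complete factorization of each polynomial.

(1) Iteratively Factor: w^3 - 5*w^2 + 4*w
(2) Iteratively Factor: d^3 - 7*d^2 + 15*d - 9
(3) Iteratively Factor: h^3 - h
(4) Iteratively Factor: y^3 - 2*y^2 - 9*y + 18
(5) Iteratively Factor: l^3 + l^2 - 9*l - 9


(1) = (w - 1)*(w^2 - 4*w) = w*(w - 1)*(w - 4)
(2) = (d - 3)*(d^2 - 4*d + 3) = (d - 3)^2*(d - 1)
(3) = (h)*(h^2 - 1) = h*(h + 1)*(h - 1)
(4) = (y - 3)*(y^2 + y - 6) = (y - 3)*(y - 2)*(y + 3)
(5) = (l + 3)*(l^2 - 2*l - 3) = (l + 1)*(l + 3)*(l - 3)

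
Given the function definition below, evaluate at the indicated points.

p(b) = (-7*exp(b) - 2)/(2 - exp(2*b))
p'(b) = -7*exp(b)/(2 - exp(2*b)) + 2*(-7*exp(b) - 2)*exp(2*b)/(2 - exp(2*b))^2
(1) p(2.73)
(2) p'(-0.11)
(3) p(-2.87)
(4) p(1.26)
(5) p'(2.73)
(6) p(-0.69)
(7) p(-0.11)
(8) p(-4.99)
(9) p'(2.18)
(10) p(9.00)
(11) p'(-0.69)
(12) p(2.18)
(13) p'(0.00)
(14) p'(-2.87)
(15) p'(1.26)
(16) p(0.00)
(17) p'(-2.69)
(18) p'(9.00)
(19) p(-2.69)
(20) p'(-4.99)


(1) = 0.47
(2) = -14.49
(3) = -1.20
(4) = 2.56
(5) = -0.49
(6) = -3.15
(7) = -6.91
(8) = -1.02
(9) = -0.91
(10) = 0.00
(11) = -2.92
(12) = 0.84
(13) = -25.00
(14) = -0.20
(15) = -3.73
(16) = -9.00
(17) = -0.24
(18) = -0.00
(19) = -1.24
(20) = -0.02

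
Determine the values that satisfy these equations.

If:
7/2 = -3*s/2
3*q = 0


Then:
q = 0
s = -7/3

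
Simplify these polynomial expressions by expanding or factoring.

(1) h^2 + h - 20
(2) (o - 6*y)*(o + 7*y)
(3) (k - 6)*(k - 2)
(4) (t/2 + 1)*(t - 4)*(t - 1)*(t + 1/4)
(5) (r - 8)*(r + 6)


(1) = (h - 4)*(h + 5)
(2) = o^2 + o*y - 42*y^2
(3) = k^2 - 8*k + 12
(4) = t^4/2 - 11*t^3/8 - 27*t^2/8 + 13*t/4 + 1
(5) = r^2 - 2*r - 48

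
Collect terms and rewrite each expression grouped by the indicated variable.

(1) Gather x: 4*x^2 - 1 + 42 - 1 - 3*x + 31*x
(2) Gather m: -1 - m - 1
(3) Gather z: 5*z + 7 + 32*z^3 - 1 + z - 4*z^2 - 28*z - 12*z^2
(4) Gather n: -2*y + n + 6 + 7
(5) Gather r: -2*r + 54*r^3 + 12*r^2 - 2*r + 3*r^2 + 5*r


(1) = 4*x^2 + 28*x + 40
(2) = -m - 2
(3) = 32*z^3 - 16*z^2 - 22*z + 6
(4) = n - 2*y + 13
(5) = 54*r^3 + 15*r^2 + r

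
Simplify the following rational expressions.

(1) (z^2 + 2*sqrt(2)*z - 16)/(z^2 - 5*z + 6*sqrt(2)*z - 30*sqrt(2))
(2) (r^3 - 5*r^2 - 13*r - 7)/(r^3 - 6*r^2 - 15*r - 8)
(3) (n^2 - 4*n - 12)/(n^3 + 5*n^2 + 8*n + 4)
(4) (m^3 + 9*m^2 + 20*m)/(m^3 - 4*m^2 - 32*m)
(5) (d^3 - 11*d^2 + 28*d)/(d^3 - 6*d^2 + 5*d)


(1) = (z^2 + 2*sqrt(2)*z - 16)/(z^2 + z*(-5 + 6*sqrt(2)) - 30*sqrt(2))
(2) = (r - 7)/(r - 8)
(3) = (n - 6)/(n^2 + 3*n + 2)
(4) = (m + 5)/(m - 8)
(5) = (d^2 - 11*d + 28)/(d^2 - 6*d + 5)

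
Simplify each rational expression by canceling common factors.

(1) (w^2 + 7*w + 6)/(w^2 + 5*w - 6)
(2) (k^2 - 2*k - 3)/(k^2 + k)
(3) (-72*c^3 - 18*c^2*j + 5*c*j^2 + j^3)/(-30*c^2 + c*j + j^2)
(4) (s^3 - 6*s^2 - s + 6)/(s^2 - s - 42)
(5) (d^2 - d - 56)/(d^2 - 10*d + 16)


(1) = (w + 1)/(w - 1)
(2) = (k - 3)/k
(3) = (12*c^2 + c*j - j^2)/(5*c - j)
(4) = (s^3 - 6*s^2 - s + 6)/(s^2 - s - 42)
(5) = (d + 7)/(d - 2)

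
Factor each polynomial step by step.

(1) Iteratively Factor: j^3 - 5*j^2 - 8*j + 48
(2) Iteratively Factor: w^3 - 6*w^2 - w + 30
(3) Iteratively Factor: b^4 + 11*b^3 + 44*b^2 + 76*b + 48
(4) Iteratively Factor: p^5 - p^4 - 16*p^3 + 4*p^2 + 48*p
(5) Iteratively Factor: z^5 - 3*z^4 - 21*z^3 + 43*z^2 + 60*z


(1) = (j - 4)*(j^2 - j - 12) = (j - 4)^2*(j + 3)
(2) = (w - 3)*(w^2 - 3*w - 10) = (w - 5)*(w - 3)*(w + 2)
(3) = (b + 3)*(b^3 + 8*b^2 + 20*b + 16) = (b + 2)*(b + 3)*(b^2 + 6*b + 8) = (b + 2)*(b + 3)*(b + 4)*(b + 2)
(4) = (p - 2)*(p^4 + p^3 - 14*p^2 - 24*p) = (p - 2)*(p + 3)*(p^3 - 2*p^2 - 8*p) = p*(p - 2)*(p + 3)*(p^2 - 2*p - 8) = p*(p - 2)*(p + 2)*(p + 3)*(p - 4)
(5) = (z - 5)*(z^4 + 2*z^3 - 11*z^2 - 12*z) = (z - 5)*(z + 1)*(z^3 + z^2 - 12*z) = (z - 5)*(z - 3)*(z + 1)*(z^2 + 4*z) = z*(z - 5)*(z - 3)*(z + 1)*(z + 4)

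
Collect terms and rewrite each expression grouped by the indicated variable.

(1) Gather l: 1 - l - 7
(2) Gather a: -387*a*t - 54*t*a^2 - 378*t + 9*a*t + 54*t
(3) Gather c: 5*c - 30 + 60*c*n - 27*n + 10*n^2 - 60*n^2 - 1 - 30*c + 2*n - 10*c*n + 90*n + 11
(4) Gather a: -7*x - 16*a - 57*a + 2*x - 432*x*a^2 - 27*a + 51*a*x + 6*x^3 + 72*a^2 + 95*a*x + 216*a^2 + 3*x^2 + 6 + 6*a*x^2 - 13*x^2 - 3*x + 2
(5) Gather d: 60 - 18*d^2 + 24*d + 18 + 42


(1) = -l - 6
(2) = -54*a^2*t - 378*a*t - 324*t
(3) = c*(50*n - 25) - 50*n^2 + 65*n - 20
(4) = a^2*(288 - 432*x) + a*(6*x^2 + 146*x - 100) + 6*x^3 - 10*x^2 - 8*x + 8
(5) = -18*d^2 + 24*d + 120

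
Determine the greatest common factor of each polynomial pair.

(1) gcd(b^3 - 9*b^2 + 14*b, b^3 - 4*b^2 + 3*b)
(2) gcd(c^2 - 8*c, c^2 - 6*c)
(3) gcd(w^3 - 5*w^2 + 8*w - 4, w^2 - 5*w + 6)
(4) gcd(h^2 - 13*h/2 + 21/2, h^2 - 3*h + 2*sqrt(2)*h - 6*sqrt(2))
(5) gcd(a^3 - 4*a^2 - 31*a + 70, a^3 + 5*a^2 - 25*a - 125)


(1) = b
(2) = c
(3) = w - 2
(4) = gcd((h - 7/2)*(h - 3), (h - 3)*(h + 2*sqrt(2))) = h - 3
(5) = gcd((a - 7)*(a - 2)*(a + 5), (a - 5)*(a + 5)^2) = a + 5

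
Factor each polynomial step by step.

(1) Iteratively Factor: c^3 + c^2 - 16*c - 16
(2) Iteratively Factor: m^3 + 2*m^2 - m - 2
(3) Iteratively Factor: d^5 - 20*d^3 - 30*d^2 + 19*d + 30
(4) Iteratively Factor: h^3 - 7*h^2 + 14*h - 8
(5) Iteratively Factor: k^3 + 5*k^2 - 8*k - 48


(1) = (c + 4)*(c^2 - 3*c - 4) = (c - 4)*(c + 4)*(c + 1)
(2) = (m + 2)*(m^2 - 1) = (m - 1)*(m + 2)*(m + 1)
(3) = (d + 2)*(d^4 - 2*d^3 - 16*d^2 + 2*d + 15) = (d + 2)*(d + 3)*(d^3 - 5*d^2 - d + 5) = (d - 1)*(d + 2)*(d + 3)*(d^2 - 4*d - 5) = (d - 5)*(d - 1)*(d + 2)*(d + 3)*(d + 1)
(4) = (h - 2)*(h^2 - 5*h + 4) = (h - 2)*(h - 1)*(h - 4)
(5) = (k + 4)*(k^2 + k - 12) = (k - 3)*(k + 4)*(k + 4)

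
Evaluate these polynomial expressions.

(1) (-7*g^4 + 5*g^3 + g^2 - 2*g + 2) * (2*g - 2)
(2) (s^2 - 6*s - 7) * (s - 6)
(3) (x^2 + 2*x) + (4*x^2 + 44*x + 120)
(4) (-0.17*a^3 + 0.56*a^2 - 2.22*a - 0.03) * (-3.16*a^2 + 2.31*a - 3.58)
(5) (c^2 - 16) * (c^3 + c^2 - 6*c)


(1) = -14*g^5 + 24*g^4 - 8*g^3 - 6*g^2 + 8*g - 4
(2) = s^3 - 12*s^2 + 29*s + 42
(3) = 5*x^2 + 46*x + 120
(4) = 0.5372*a^5 - 2.1623*a^4 + 8.9174*a^3 - 7.0382*a^2 + 7.8783*a + 0.1074
(5) = c^5 + c^4 - 22*c^3 - 16*c^2 + 96*c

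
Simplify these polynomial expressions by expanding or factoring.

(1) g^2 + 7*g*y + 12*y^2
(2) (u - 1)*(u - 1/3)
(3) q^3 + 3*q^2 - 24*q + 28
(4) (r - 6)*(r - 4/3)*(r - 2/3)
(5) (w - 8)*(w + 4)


(1) = (g + 3*y)*(g + 4*y)
(2) = u^2 - 4*u/3 + 1/3
(3) = (q - 2)^2*(q + 7)
(4) = r^3 - 8*r^2 + 116*r/9 - 16/3
(5) = w^2 - 4*w - 32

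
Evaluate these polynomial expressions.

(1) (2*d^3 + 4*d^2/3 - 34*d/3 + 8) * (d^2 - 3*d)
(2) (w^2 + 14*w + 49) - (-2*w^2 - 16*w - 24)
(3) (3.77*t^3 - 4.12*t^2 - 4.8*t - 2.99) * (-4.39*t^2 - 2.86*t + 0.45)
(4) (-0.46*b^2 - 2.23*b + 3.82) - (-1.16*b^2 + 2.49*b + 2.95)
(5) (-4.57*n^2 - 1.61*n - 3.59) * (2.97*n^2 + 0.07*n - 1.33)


(1) = 2*d^5 - 14*d^4/3 - 46*d^3/3 + 42*d^2 - 24*d
(2) = 3*w^2 + 30*w + 73
(3) = -16.5503*t^5 + 7.3046*t^4 + 34.5517*t^3 + 25.0001*t^2 + 6.3914*t - 1.3455
(4) = 0.7*b^2 - 4.72*b + 0.87
(5) = -13.5729*n^4 - 5.1016*n^3 - 4.6969*n^2 + 1.89*n + 4.7747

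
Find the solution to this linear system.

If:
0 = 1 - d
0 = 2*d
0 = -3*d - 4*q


Then:
No Solution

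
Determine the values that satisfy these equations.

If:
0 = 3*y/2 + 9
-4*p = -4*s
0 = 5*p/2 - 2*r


Then:
p = s
r = 5*s/4
y = -6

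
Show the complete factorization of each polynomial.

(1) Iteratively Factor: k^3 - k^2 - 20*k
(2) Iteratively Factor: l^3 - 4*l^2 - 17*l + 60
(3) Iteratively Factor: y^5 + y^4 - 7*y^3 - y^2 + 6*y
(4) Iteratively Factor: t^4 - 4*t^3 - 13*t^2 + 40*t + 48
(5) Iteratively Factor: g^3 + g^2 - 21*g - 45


(1) = (k)*(k^2 - k - 20) = k*(k - 5)*(k + 4)
(2) = (l - 5)*(l^2 + l - 12) = (l - 5)*(l - 3)*(l + 4)
(3) = (y - 1)*(y^4 + 2*y^3 - 5*y^2 - 6*y) = (y - 2)*(y - 1)*(y^3 + 4*y^2 + 3*y) = y*(y - 2)*(y - 1)*(y^2 + 4*y + 3) = y*(y - 2)*(y - 1)*(y + 3)*(y + 1)
(4) = (t + 1)*(t^3 - 5*t^2 - 8*t + 48) = (t - 4)*(t + 1)*(t^2 - t - 12) = (t - 4)^2*(t + 1)*(t + 3)
(5) = (g + 3)*(g^2 - 2*g - 15) = (g + 3)^2*(g - 5)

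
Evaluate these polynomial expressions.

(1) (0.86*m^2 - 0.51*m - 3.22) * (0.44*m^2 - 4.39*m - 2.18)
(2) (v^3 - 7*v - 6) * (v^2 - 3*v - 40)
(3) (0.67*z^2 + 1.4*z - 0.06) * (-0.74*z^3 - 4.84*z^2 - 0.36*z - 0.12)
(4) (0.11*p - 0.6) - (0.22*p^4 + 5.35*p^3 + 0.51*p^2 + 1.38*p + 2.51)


(1) = 0.3784*m^4 - 3.9998*m^3 - 1.0527*m^2 + 15.2476*m + 7.0196
(2) = v^5 - 3*v^4 - 47*v^3 + 15*v^2 + 298*v + 240
(3) = -0.4958*z^5 - 4.2788*z^4 - 6.9728*z^3 - 0.294*z^2 - 0.1464*z + 0.0072
(4) = -0.22*p^4 - 5.35*p^3 - 0.51*p^2 - 1.27*p - 3.11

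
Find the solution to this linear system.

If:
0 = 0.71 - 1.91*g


Then:
g = 0.37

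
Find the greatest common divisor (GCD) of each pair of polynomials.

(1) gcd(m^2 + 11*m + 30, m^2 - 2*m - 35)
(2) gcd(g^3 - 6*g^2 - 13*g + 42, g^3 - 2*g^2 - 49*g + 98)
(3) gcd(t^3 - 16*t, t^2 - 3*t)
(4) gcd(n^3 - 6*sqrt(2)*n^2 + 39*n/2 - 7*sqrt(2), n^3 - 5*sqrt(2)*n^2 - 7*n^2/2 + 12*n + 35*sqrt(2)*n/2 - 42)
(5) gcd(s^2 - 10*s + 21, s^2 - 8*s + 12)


(1) = gcd((m + 5)*(m + 6), (m - 7)*(m + 5)) = m + 5
(2) = g^2 - 9*g + 14
(3) = gcd(t*(t - 4)*(t + 4), t*(t - 3)) = t
(4) = n - 2*sqrt(2)
(5) = 1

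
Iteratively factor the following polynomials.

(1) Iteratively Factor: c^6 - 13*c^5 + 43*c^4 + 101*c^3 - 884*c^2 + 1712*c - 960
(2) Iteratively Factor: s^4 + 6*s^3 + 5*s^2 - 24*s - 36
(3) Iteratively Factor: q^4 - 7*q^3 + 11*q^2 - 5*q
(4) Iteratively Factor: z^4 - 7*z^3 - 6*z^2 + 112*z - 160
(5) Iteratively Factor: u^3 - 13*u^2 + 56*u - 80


(1) = (c - 4)*(c^5 - 9*c^4 + 7*c^3 + 129*c^2 - 368*c + 240) = (c - 4)^2*(c^4 - 5*c^3 - 13*c^2 + 77*c - 60) = (c - 4)^2*(c + 4)*(c^3 - 9*c^2 + 23*c - 15) = (c - 5)*(c - 4)^2*(c + 4)*(c^2 - 4*c + 3) = (c - 5)*(c - 4)^2*(c - 3)*(c + 4)*(c - 1)
(2) = (s - 2)*(s^3 + 8*s^2 + 21*s + 18) = (s - 2)*(s + 3)*(s^2 + 5*s + 6) = (s - 2)*(s + 2)*(s + 3)*(s + 3)
(3) = (q - 1)*(q^3 - 6*q^2 + 5*q) = (q - 1)^2*(q^2 - 5*q) = q*(q - 1)^2*(q - 5)
(4) = (z - 5)*(z^3 - 2*z^2 - 16*z + 32) = (z - 5)*(z - 4)*(z^2 + 2*z - 8) = (z - 5)*(z - 4)*(z - 2)*(z + 4)
(5) = (u - 5)*(u^2 - 8*u + 16) = (u - 5)*(u - 4)*(u - 4)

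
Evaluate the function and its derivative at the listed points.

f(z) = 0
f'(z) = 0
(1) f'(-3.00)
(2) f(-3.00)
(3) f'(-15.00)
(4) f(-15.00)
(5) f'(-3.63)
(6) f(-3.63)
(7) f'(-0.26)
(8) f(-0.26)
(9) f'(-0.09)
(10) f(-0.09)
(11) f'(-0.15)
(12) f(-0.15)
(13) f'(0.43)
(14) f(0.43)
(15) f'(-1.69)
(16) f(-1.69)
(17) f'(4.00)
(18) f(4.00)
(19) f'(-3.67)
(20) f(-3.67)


(1) = 0.00
(2) = 0.00
(3) = 0.00
(4) = 0.00
(5) = 0.00
(6) = 0.00
(7) = 0.00
(8) = 0.00
(9) = 0.00
(10) = 0.00
(11) = 0.00
(12) = 0.00
(13) = 0.00
(14) = 0.00
(15) = 0.00
(16) = 0.00
(17) = 0.00
(18) = 0.00
(19) = 0.00
(20) = 0.00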